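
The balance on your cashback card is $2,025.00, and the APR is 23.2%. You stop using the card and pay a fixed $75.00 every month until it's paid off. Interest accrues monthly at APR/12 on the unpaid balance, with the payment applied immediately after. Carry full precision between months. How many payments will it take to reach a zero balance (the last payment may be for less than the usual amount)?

39 months

Monthly rate r = 23.2%/12 = 1.93333% = 0.0193333.
Recurrence: B ← B·(1+r) − $75.00.
Month 1: interest $39.15; balance after payment $1,989.15.
Month 2: interest $38.46; balance after payment $1,952.61.
Closed form: n = −ln(1 − rB₀/P)/ln(1+r) = −ln(0.478)/ln(1.01933) ≈ 38.548, so the balance reaches zero during payment 39.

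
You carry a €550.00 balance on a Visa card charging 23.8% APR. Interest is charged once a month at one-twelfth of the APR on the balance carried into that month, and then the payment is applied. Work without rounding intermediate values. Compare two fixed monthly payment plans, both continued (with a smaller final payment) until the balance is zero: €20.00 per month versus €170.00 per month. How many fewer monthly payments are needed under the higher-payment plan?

Monthly rate r = 23.8%/12 = 1.98333% = 0.0198333.
At €20.00/mo: n = ⌈−ln(1 − rB₀/P)/ln(1+r)⌉ = 41 payments (last €2.88); total interest = total paid − €550.00 = €252.88.
At €170.00/mo: 4 payments (last €64.45); total interest €24.45.
Payments saved = 41 − 4 = 37.

37 fewer payments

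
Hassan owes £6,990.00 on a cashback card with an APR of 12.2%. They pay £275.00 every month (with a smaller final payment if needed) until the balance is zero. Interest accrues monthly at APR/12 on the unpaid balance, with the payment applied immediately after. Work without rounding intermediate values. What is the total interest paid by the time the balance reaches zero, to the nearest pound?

£1,138

Monthly rate r = 12.2%/12 = 1.01667% = 0.0101667.
Payoff takes n = ⌈−ln(1 − rB₀/P)/ln(1+r)⌉ = ⌈29.556⌉ = 30 payments; the last is £153.27.
Total paid = 29·£275.00 + £153.27 = £8,128.27.
Total interest = total paid − principal = £8,128.27 − £6,990.00 = £1,138.27.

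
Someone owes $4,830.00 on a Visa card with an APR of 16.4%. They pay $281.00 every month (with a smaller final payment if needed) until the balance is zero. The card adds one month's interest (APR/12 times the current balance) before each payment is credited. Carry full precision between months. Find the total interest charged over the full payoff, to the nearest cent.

$713.39

Monthly rate r = 16.4%/12 = 1.36667% = 0.0136667.
Payoff takes n = ⌈−ln(1 − rB₀/P)/ln(1+r)⌉ = ⌈19.726⌉ = 20 payments; the last is $204.39.
Total paid = 19·$281.00 + $204.39 = $5,543.39.
Total interest = total paid − principal = $5,543.39 − $4,830.00 = $713.39.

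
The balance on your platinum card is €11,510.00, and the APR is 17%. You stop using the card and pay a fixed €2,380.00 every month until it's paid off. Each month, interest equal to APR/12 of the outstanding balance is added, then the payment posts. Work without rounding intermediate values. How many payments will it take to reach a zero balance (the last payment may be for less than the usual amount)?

Monthly rate r = 17%/12 = 1.41667% = 0.0141667.
Recurrence: B ← B·(1+r) − €2,380.00.
Month 1: interest €163.06; balance after payment €9,293.06.
Month 2: interest €131.65; balance after payment €7,044.71.
Month 3: interest €99.80; balance after payment €4,764.51.
Month 4: interest €67.50; balance after payment €2,452.01.
Month 5: interest €34.74; balance after payment €106.74.
Month 6: interest €1.51; balance after payment €0.00.

6 months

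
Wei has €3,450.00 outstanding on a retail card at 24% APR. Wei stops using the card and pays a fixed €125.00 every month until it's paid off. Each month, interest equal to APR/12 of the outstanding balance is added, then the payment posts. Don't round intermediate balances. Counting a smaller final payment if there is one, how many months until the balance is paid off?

41 months

Monthly rate r = 24%/12 = 2% = 0.02.
Recurrence: B ← B·(1+r) − €125.00.
Month 1: interest €69.00; balance after payment €3,394.00.
Month 2: interest €67.88; balance after payment €3,336.88.
Closed form: n = −ln(1 − rB₀/P)/ln(1+r) = −ln(0.448)/ln(1.02) ≈ 40.548, so the balance reaches zero during payment 41.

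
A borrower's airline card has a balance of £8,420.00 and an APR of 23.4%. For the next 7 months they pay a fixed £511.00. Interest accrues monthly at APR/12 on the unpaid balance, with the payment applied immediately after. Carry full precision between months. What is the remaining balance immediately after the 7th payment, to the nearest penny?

Monthly rate r = 23.4%/12 = 1.95% = 0.0195.
Each month: B ← B·(1+r) − £511.00.
Month 1: interest £164.19; balance after payment £8,073.19.
Month 2: interest £157.43; balance after payment £7,719.62.
Month 3: interest £150.53; balance after payment £7,359.15.
Month 4: interest £143.50; balance after payment £6,991.65.
Month 5: interest £136.34; balance after payment £6,616.99.
Month 6: interest £129.03; balance after payment £6,235.02.
Month 7: interest £121.58; balance after payment £5,845.60.

£5,845.60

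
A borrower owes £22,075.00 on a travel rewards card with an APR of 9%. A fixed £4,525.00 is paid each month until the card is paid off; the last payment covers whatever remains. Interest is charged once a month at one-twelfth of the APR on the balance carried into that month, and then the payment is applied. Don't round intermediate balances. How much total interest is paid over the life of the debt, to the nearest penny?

£498.39

Monthly rate r = 9%/12 = 0.75% = 0.0075.
Payoff takes n = ⌈−ln(1 − rB₀/P)/ln(1+r)⌉ = ⌈4.989⌉ = 5 payments; the last is £4,473.39.
Total paid = 4·£4,525.00 + £4,473.39 = £22,573.39.
Total interest = total paid − principal = £22,573.39 − £22,075.00 = £498.39.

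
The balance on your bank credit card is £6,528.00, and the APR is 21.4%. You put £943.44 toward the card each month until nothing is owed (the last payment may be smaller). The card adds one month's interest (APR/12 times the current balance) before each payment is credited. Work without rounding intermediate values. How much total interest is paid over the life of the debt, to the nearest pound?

£503

Monthly rate r = 21.4%/12 = 1.78333% = 0.0178333.
Payoff takes n = ⌈−ln(1 − rB₀/P)/ln(1+r)⌉ = ⌈7.451⌉ = 8 payments; the last is £427.23.
Total paid = 7·£943.44 + £427.23 = £7,031.31.
Total interest = total paid − principal = £7,031.31 − £6,528.00 = £503.31.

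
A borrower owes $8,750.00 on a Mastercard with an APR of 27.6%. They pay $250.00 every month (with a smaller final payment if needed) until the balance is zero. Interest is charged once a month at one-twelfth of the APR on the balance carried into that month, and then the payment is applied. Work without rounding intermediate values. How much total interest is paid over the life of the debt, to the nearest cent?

$9,222.93

Monthly rate r = 27.6%/12 = 2.3% = 0.023.
Payoff takes n = ⌈−ln(1 − rB₀/P)/ln(1+r)⌉ = ⌈71.891⌉ = 72 payments; the last is $222.93.
Total paid = 71·$250.00 + $222.93 = $17,972.93.
Total interest = total paid − principal = $17,972.93 − $8,750.00 = $9,222.93.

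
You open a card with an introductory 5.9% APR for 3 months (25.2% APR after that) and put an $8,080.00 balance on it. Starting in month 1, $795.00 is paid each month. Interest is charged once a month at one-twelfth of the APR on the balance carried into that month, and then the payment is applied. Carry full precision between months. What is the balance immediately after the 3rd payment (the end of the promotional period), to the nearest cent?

$5,803.02

Promo months 1–3 at r₀ = 5.9%/12 = 0.00491667; months 4+ at r₁ = 25.2%/12 = 0.021.
After month 3: iterate B ← B·(1+r₀) − $795.00 for 3 months → $5,803.02.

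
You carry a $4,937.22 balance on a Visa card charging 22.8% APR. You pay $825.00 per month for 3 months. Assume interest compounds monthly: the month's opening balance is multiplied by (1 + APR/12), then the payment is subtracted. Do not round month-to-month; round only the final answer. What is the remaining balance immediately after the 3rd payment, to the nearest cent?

$2,701.70

Monthly rate r = 22.8%/12 = 1.9% = 0.019.
Each month: B ← B·(1+r) − $825.00.
Month 1: interest $93.81; balance after payment $4,206.03.
Month 2: interest $79.91; balance after payment $3,460.94.
Month 3: interest $65.76; balance after payment $2,701.70.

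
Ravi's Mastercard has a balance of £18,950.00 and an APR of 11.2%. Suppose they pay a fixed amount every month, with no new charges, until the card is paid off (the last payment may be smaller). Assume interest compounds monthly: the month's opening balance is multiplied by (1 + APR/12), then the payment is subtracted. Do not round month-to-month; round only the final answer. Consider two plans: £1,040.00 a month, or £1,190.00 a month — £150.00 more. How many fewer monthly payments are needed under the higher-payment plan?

3 fewer payments

Monthly rate r = 11.2%/12 = 0.933333% = 0.00933333.
At £1,040.00/mo: n = ⌈−ln(1 − rB₀/P)/ln(1+r)⌉ = 21 payments (last £68.12); total interest = total paid − £18,950.00 = £1,918.12.
At £1,190.00/mo: 18 payments (last £382.24); total interest £1,662.24.
Payments saved = 21 − 18 = 3.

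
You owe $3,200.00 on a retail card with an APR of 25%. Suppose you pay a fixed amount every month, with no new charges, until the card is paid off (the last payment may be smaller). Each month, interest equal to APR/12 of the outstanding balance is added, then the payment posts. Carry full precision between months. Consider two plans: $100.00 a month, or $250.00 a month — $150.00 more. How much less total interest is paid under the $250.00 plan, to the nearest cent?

Monthly rate r = 25%/12 = 2.08333% = 0.0208333.
At $100.00/mo: n = ⌈−ln(1 − rB₀/P)/ln(1+r)⌉ = 54 payments (last $28.29); total interest = total paid − $3,200.00 = $2,128.29.
At $250.00/mo: 16 payments (last $10.60); total interest $560.60.
Interest saved = $2,128.29 − $560.60 = $1,567.69.

$1,567.69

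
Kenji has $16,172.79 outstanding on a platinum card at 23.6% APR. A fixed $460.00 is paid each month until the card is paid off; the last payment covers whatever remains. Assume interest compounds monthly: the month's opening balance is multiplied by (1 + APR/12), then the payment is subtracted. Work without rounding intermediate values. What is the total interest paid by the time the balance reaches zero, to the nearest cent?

$11,600.91

Monthly rate r = 23.6%/12 = 1.96667% = 0.0196667.
Payoff takes n = ⌈−ln(1 − rB₀/P)/ln(1+r)⌉ = ⌈60.375⌉ = 61 payments; the last is $173.70.
Total paid = 60·$460.00 + $173.70 = $27,773.70.
Total interest = total paid − principal = $27,773.70 − $16,172.79 = $11,600.91.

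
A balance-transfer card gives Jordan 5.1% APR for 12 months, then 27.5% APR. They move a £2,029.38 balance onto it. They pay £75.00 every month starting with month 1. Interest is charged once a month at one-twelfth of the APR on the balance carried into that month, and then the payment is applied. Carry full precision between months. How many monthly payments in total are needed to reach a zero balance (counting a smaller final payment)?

Promo months 1–12 at r₀ = 5.1%/12 = 0.00425; months 13+ at r₁ = 27.5%/12 = 0.0229167.
After month 12: iterate B ← B·(1+r₀) − £75.00 for 12 months → £1,213.99.
Then at r₁ with £75.00/mo: n₂ = −ln(1 − r₁·B/P)/ln(1+r₁) ≈ 20.46 → 21 more payments.

33 payments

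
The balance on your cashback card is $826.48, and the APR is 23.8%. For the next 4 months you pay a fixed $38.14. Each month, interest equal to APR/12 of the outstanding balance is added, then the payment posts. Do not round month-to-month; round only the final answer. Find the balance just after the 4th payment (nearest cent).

$736.86

Monthly rate r = 23.8%/12 = 1.98333% = 0.0198333.
Each month: B ← B·(1+r) − $38.14.
Month 1: interest $16.39; balance after payment $804.73.
Month 2: interest $15.96; balance after payment $782.55.
Month 3: interest $15.52; balance after payment $759.93.
Month 4: interest $15.07; balance after payment $736.86.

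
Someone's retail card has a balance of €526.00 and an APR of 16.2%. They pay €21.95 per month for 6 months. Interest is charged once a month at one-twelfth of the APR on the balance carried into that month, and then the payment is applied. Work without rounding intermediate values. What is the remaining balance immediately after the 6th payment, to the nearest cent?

€433.84

Monthly rate r = 16.2%/12 = 1.35% = 0.0135.
Each month: B ← B·(1+r) − €21.95.
Month 1: interest €7.10; balance after payment €511.15.
Month 2: interest €6.90; balance after payment €496.10.
Month 3: interest €6.70; balance after payment €480.85.
Month 4: interest €6.49; balance after payment €465.39.
Month 5: interest €6.28; balance after payment €449.72.
Month 6: interest €6.07; balance after payment €433.84.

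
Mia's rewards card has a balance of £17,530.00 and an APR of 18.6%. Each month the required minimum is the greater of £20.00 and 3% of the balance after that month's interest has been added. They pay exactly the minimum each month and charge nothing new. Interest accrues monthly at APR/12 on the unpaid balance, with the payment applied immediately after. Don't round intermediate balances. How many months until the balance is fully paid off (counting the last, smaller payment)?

265 months

Monthly rate r = 18.6%/12 = 1.55% = 0.0155.
While 3% of the post-interest balance exceeds £20.00, each month B ← (B·(1+r))·(1 − 0.03), i.e. B shrinks by the factor (1+r)·0.97 = 0.98503.
This holds for months 1–218. Entering month 219 the balance is £655.00; 3% of the post-interest balance is now below £20.00, so the flat £20.00 minimum applies from here.
From month 219 a fixed £20.00 at rate r clears £655.00 in 47 more payments. Total: 218 + 47 = 265 months.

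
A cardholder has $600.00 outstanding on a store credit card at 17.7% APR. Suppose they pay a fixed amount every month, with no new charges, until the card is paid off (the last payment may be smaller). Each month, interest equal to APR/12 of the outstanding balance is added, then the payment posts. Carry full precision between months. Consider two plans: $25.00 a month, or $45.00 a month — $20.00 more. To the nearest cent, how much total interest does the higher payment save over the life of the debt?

Monthly rate r = 17.7%/12 = 1.475% = 0.01475.
At $25.00/mo: n = ⌈−ln(1 − rB₀/P)/ln(1+r)⌉ = 30 payments (last $21.08); total interest = total paid − $600.00 = $146.08.
At $45.00/mo: 15 payments (last $43.02); total interest $73.02.
Interest saved = $146.08 − $73.02 = $73.06.

$73.06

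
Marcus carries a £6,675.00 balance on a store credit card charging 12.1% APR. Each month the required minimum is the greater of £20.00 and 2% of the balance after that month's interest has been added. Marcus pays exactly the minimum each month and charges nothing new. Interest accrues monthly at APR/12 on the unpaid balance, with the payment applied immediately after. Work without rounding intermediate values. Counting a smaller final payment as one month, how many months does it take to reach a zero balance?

257 months

Monthly rate r = 12.1%/12 = 1.00833% = 0.0100833.
While 2% of the post-interest balance exceeds £20.00, each month B ← (B·(1+r))·(1 − 0.02), i.e. B shrinks by the factor (1+r)·0.98 = 0.98988.
This holds for months 1–188. Entering month 189 the balance is £986.52; 2% of the post-interest balance is now below £20.00, so the flat £20.00 minimum applies from here.
From month 189 a fixed £20.00 at rate r clears £986.52 in 69 more payments. Total: 188 + 69 = 257 months.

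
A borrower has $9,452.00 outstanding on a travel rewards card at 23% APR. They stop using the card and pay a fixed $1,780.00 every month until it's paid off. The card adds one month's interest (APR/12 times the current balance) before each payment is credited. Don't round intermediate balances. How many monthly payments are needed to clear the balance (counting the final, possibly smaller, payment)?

6 months

Monthly rate r = 23%/12 = 1.91667% = 0.0191667.
Recurrence: B ← B·(1+r) − $1,780.00.
Month 1: interest $181.16; balance after payment $7,853.16.
Month 2: interest $150.52; balance after payment $6,223.68.
Month 3: interest $119.29; balance after payment $4,562.97.
Month 4: interest $87.46; balance after payment $2,870.43.
Month 5: interest $55.02; balance after payment $1,145.44.
Month 6: interest $21.95; balance after payment $0.00.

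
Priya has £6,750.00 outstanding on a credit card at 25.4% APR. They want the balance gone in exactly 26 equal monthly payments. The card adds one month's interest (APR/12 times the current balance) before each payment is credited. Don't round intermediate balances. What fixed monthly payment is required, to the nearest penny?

Monthly rate r = 25.4%/12 = 2.11667% = 0.0211667.
Level-payment amortization: P = B₀·r / (1 − (1+r)^(−n)) = 6750.00·0.0211667 / (1 − 1.02117^(−26)).
Denominator 1 − (1+r)^(−26) = 0.419920362.
P = 142.875 / 0.419920362 ≈ 340.24.

£340.24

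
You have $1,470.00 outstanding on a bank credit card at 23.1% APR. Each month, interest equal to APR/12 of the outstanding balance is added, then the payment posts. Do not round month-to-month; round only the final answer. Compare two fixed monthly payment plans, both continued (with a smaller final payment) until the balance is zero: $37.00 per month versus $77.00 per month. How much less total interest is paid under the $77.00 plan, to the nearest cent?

$958.66

Monthly rate r = 23.1%/12 = 1.925% = 0.01925.
At $37.00/mo: n = ⌈−ln(1 − rB₀/P)/ln(1+r)⌉ = 76 payments (last $33.56); total interest = total paid − $1,470.00 = $1,338.56.
At $77.00/mo: 25 payments (last $1.90); total interest $379.90.
Interest saved = $1,338.56 − $379.90 = $958.66.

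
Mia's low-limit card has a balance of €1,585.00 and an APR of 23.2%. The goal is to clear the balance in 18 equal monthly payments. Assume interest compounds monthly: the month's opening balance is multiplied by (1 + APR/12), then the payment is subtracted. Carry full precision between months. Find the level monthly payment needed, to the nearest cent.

Monthly rate r = 23.2%/12 = 1.93333% = 0.0193333.
Level-payment amortization: P = B₀·r / (1 − (1+r)^(−n)) = 1585.00·0.0193333 / (1 − 1.01933^(−18)).
Denominator 1 − (1+r)^(−18) = 0.291552086.
P = 30.6433 / 0.291552086 ≈ 105.10.

€105.10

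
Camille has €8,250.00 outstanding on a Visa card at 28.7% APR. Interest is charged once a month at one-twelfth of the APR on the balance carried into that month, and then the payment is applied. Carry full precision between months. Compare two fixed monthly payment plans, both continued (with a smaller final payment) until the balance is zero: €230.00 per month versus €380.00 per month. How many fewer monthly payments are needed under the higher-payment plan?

52 fewer payments

Monthly rate r = 28.7%/12 = 2.39167% = 0.0239167.
At €230.00/mo: n = ⌈−ln(1 − rB₀/P)/ln(1+r)⌉ = 83 payments (last €127.23); total interest = total paid − €8,250.00 = €10,737.23.
At €380.00/mo: 31 payments (last €375.31); total interest €3,525.31.
Payments saved = 83 − 31 = 52.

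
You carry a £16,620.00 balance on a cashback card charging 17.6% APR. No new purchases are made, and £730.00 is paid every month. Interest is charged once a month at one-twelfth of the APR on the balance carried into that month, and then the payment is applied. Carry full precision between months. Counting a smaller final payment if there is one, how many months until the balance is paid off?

Monthly rate r = 17.6%/12 = 1.46667% = 0.0146667.
Recurrence: B ← B·(1+r) − £730.00.
Month 1: interest £243.76; balance after payment £16,133.76.
Month 2: interest £236.63; balance after payment £15,640.39.
Closed form: n = −ln(1 − rB₀/P)/ln(1+r) = −ln(0.66608)/ln(1.01467) ≈ 27.908, so the balance reaches zero during payment 28.

28 months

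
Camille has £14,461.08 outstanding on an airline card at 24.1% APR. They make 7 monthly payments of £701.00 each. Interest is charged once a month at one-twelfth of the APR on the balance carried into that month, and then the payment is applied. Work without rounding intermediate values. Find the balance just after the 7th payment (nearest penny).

Monthly rate r = 24.1%/12 = 2.00833% = 0.0200833.
Each month: B ← B·(1+r) − £701.00.
Month 1: interest £290.43; balance after payment £14,050.51.
Month 2: interest £282.18; balance after payment £13,631.69.
Month 3: interest £273.77; balance after payment £13,204.46.
Month 4: interest £265.19; balance after payment £12,768.65.
Month 5: interest £256.44; balance after payment £12,324.08.
Month 6: interest £247.51; balance after payment £11,870.59.
Month 7: interest £238.40; balance after payment £11,407.99.

£11,407.99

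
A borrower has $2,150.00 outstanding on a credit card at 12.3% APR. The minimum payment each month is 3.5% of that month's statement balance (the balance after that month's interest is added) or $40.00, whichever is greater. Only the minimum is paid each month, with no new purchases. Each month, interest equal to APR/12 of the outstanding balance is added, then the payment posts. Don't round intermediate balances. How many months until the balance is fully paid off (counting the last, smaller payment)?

Monthly rate r = 12.3%/12 = 1.025% = 0.01025.
While 3.5% of the post-interest balance exceeds $40.00, each month B ← (B·(1+r))·(1 − 0.035), i.e. B shrinks by the factor (1+r)·0.965 = 0.97489.
This holds for months 1–26. Entering month 27 the balance is $1,109.94; 3.5% of the post-interest balance is now below $40.00, so the flat $40.00 minimum applies from here.
From month 27 a fixed $40.00 at rate r clears $1,109.94 in 33 more payments. Total: 26 + 33 = 59 months.

59 months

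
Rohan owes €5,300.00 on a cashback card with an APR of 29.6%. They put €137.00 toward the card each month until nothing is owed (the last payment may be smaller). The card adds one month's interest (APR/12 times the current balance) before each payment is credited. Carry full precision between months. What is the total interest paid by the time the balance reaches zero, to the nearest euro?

€12,044

Monthly rate r = 29.6%/12 = 2.46667% = 0.0246667.
Payoff takes n = ⌈−ln(1 − rB₀/P)/ln(1+r)⌉ = ⌈126.593⌉ = 127 payments; the last is €81.64.
Total paid = 126·€137.00 + €81.64 = €17,343.64.
Total interest = total paid − principal = €17,343.64 − €5,300.00 = €12,043.64.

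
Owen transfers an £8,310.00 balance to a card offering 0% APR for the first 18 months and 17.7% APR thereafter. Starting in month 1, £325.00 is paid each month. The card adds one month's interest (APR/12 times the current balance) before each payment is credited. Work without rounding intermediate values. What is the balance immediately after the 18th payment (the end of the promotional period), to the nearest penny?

Promo months 1–18 at r₀ = 0%/12 = 0; months 19+ at r₁ = 17.7%/12 = 0.01475.
After month 18 (no interest yet): B = £8,310.00 − 18·£325.00 = £2,460.00.

£2,460.00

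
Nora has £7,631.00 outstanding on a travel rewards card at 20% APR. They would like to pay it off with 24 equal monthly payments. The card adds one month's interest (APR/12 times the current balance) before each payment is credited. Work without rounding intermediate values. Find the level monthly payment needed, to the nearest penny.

Monthly rate r = 20%/12 = 1.66667% = 0.0166667.
Level-payment amortization: P = B₀·r / (1 − (1+r)^(−n)) = 7631.00·0.0166667 / (1 − 1.01667^(−24)).
Denominator 1 − (1+r)^(−24) = 0.327466428.
P = 127.183 / 0.327466428 ≈ 388.39.

£388.39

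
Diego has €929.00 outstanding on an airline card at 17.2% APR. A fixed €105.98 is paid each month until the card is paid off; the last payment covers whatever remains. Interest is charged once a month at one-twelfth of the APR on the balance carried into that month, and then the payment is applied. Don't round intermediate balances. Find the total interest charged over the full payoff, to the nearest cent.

Monthly rate r = 17.2%/12 = 1.43333% = 0.0143333.
Payoff takes n = ⌈−ln(1 − rB₀/P)/ln(1+r)⌉ = ⌈9.434⌉ = 10 payments; the last is €46.23.
Total paid = 9·€105.98 + €46.23 = €1,000.05.
Total interest = total paid − principal = €1,000.05 − €929.00 = €71.05.

€71.05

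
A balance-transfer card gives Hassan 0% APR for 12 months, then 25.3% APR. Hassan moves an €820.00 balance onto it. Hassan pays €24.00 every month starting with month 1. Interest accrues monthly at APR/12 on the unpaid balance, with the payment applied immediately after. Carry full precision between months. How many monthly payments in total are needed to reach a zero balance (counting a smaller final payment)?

43 months

Promo months 1–12 at r₀ = 0%/12 = 0; months 13+ at r₁ = 25.3%/12 = 0.0210833.
After month 12 (no interest yet): B = €820.00 − 12·€24.00 = €532.00.
Then at r₁ with €24.00/mo: n₂ = −ln(1 − r₁·B/P)/ln(1+r₁) ≈ 30.19 → 31 more payments.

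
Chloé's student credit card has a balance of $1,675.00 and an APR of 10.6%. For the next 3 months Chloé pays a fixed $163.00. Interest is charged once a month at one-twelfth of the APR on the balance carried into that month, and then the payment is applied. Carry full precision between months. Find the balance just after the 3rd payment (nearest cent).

$1,226.45

Monthly rate r = 10.6%/12 = 0.883333% = 0.00883333.
Each month: B ← B·(1+r) − $163.00.
Month 1: interest $14.80; balance after payment $1,526.80.
Month 2: interest $13.49; balance after payment $1,377.28.
Month 3: interest $12.17; balance after payment $1,226.45.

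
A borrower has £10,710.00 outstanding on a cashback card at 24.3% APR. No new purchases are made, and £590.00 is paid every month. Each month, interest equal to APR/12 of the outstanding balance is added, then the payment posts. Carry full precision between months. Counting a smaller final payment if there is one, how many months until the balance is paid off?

23 months

Monthly rate r = 24.3%/12 = 2.025% = 0.02025.
Recurrence: B ← B·(1+r) − £590.00.
Month 1: interest £216.88; balance after payment £10,336.88.
Month 2: interest £209.32; balance after payment £9,956.20.
Closed form: n = −ln(1 − rB₀/P)/ln(1+r) = −ln(0.63241)/ln(1.02025) ≈ 22.856, so the balance reaches zero during payment 23.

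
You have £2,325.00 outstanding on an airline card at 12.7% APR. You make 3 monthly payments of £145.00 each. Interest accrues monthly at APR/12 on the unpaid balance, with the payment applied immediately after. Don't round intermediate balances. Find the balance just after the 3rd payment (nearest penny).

£1,959.98

Monthly rate r = 12.7%/12 = 1.05833% = 0.0105833.
Each month: B ← B·(1+r) − £145.00.
Month 1: interest £24.61; balance after payment £2,204.61.
Month 2: interest £23.33; balance after payment £2,082.94.
Month 3: interest £22.04; balance after payment £1,959.98.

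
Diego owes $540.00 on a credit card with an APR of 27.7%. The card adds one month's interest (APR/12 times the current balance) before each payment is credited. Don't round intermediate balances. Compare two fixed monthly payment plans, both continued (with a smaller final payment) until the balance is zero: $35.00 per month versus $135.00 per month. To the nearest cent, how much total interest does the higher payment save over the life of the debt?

$101.95

Monthly rate r = 27.7%/12 = 2.30833% = 0.0230833.
At $35.00/mo: n = ⌈−ln(1 − rB₀/P)/ln(1+r)⌉ = 20 payments (last $10.33); total interest = total paid − $540.00 = $135.33.
At $135.00/mo: 5 payments (last $33.38); total interest $33.38.
Interest saved = $135.33 − $33.38 = $101.95.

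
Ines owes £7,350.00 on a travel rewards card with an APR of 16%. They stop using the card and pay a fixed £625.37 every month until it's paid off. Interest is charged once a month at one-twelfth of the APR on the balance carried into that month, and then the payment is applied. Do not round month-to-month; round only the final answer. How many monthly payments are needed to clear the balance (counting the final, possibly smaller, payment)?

Monthly rate r = 16%/12 = 1.33333% = 0.0133333.
Recurrence: B ← B·(1+r) − £625.37.
Month 1: interest £98.00; balance after payment £6,822.63.
Month 2: interest £90.97; balance after payment £6,288.23.
Closed form: n = −ln(1 − rB₀/P)/ln(1+r) = −ln(0.84329)/ln(1.01333) ≈ 12.868, so the balance reaches zero during payment 13.

13 months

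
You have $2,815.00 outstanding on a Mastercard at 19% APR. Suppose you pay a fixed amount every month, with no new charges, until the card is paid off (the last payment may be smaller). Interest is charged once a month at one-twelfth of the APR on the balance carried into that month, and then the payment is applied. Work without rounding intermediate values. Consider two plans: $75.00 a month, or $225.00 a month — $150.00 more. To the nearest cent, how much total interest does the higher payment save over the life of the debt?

Monthly rate r = 19%/12 = 1.58333% = 0.0158333.
At $75.00/mo: n = ⌈−ln(1 − rB₀/P)/ln(1+r)⌉ = 58 payments (last $31.93); total interest = total paid − $2,815.00 = $1,491.93.
At $225.00/mo: 15 payments (last $12.01); total interest $347.01.
Interest saved = $1,491.93 − $347.01 = $1,144.92.

$1,144.92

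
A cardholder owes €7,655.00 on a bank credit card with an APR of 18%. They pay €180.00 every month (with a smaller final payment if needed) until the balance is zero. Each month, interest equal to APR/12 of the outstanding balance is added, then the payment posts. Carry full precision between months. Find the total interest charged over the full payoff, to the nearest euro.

Monthly rate r = 18%/12 = 1.5% = 0.015.
Payoff takes n = ⌈−ln(1 − rB₀/P)/ln(1+r)⌉ = ⌈68.232⌉ = 69 payments; the last is €42.01.
Total paid = 68·€180.00 + €42.01 = €12,282.01.
Total interest = total paid − principal = €12,282.01 − €7,655.00 = €4,627.01.

€4,627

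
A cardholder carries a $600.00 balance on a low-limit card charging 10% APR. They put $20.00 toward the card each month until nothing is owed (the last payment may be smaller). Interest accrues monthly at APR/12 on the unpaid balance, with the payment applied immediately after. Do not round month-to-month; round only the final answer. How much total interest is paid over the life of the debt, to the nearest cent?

Monthly rate r = 10%/12 = 0.833333% = 0.00833333.
Payoff takes n = ⌈−ln(1 − rB₀/P)/ln(1+r)⌉ = ⌈34.665⌉ = 35 payments; the last is $13.33.
Total paid = 34·$20.00 + $13.33 = $693.33.
Total interest = total paid − principal = $693.33 − $600.00 = $93.33.

$93.33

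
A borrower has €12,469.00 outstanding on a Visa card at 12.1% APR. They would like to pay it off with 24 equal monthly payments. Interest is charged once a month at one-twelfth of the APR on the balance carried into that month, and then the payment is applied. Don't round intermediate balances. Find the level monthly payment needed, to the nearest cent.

Monthly rate r = 12.1%/12 = 1.00833% = 0.0100833.
Level-payment amortization: P = B₀·r / (1 − (1+r)^(−n)) = 12469.00·0.0100833 / (1 − 1.01008^(−24)).
Denominator 1 − (1+r)^(−24) = 0.213991802.
P = 125.729 / 0.213991802 ≈ 587.54.

€587.54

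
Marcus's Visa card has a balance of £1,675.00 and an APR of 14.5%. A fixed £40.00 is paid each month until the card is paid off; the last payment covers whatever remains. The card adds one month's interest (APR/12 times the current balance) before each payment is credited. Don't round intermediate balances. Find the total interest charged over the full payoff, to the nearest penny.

Monthly rate r = 14.5%/12 = 1.20833% = 0.0120833.
Payoff takes n = ⌈−ln(1 − rB₀/P)/ln(1+r)⌉ = ⌈58.713⌉ = 59 payments; the last is £28.58.
Total paid = 58·£40.00 + £28.58 = £2,348.58.
Total interest = total paid − principal = £2,348.58 − £1,675.00 = £673.58.

£673.58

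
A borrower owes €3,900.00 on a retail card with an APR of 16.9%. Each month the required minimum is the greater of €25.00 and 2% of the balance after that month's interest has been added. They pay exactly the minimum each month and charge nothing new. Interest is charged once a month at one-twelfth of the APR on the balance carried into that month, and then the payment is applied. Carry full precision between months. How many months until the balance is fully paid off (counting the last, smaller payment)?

271 months

Monthly rate r = 16.9%/12 = 1.40833% = 0.0140833.
While 2% of the post-interest balance exceeds €25.00, each month B ← (B·(1+r))·(1 − 0.02), i.e. B shrinks by the factor (1+r)·0.98 = 0.9938.
This holds for months 1–186. Entering month 187 the balance is €1,226.91; 2% of the post-interest balance is now below €25.00, so the flat €25.00 minimum applies from here.
From month 187 a fixed €25.00 at rate r clears €1,226.91 in 85 more payments. Total: 186 + 85 = 271 months.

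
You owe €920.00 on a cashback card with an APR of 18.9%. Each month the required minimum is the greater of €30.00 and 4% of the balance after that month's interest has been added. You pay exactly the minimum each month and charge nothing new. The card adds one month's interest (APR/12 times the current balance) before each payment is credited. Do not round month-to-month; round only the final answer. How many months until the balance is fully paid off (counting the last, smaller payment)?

Monthly rate r = 18.9%/12 = 1.575% = 0.01575.
While 4% of the post-interest balance exceeds €30.00, each month B ← (B·(1+r))·(1 − 0.04), i.e. B shrinks by the factor (1+r)·0.96 = 0.97512.
This holds for months 1–9. Entering month 10 the balance is €733.35; 4% of the post-interest balance is now below €30.00, so the flat €30.00 minimum applies from here.
From month 10 a fixed €30.00 at rate r clears €733.35 in 32 more payments. Total: 9 + 32 = 41 months.

41 months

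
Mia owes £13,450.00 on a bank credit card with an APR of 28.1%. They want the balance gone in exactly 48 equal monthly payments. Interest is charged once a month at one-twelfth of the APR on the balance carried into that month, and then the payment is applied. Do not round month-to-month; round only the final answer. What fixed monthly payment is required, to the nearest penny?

£469.53

Monthly rate r = 28.1%/12 = 2.34167% = 0.0234167.
Level-payment amortization: P = B₀·r / (1 − (1+r)^(−n)) = 13450.00·0.0234167 / (1 − 1.02342^(−48)).
Denominator 1 − (1+r)^(−48) = 0.670784174.
P = 314.954 / 0.670784174 ≈ 469.53.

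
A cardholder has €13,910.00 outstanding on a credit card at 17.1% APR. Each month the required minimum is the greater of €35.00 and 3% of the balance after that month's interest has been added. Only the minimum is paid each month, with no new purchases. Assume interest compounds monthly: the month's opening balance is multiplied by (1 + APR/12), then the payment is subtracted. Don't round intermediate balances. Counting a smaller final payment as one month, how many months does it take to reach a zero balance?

Monthly rate r = 17.1%/12 = 1.425% = 0.01425.
While 3% of the post-interest balance exceeds €35.00, each month B ← (B·(1+r))·(1 − 0.03), i.e. B shrinks by the factor (1+r)·0.97 = 0.98382.
This holds for months 1–153. Entering month 154 the balance is €1,147.07; 3% of the post-interest balance is now below €35.00, so the flat €35.00 minimum applies from here.
From month 154 a fixed €35.00 at rate r clears €1,147.07 in 45 more payments. Total: 153 + 45 = 198 months.

198 months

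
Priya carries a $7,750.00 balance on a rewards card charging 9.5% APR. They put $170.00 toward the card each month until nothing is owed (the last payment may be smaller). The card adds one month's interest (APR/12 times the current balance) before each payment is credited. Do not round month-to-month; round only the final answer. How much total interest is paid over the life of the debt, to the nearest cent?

$1,902.00

Monthly rate r = 9.5%/12 = 0.791667% = 0.00791667.
Payoff takes n = ⌈−ln(1 − rB₀/P)/ln(1+r)⌉ = ⌈56.776⌉ = 57 payments; the last is $132.00.
Total paid = 56·$170.00 + $132.00 = $9,652.00.
Total interest = total paid − principal = $9,652.00 − $7,750.00 = $1,902.00.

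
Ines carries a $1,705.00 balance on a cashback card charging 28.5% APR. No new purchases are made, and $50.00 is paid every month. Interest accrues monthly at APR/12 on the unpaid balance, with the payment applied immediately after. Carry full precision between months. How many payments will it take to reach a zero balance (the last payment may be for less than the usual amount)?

Monthly rate r = 28.5%/12 = 2.375% = 0.02375.
Recurrence: B ← B·(1+r) − $50.00.
Month 1: interest $40.49; balance after payment $1,695.49.
Month 2: interest $40.27; balance after payment $1,685.76.
Closed form: n = −ln(1 − rB₀/P)/ln(1+r) = −ln(0.19012)/ln(1.02375) ≈ 70.725, so the balance reaches zero during payment 71.

71 months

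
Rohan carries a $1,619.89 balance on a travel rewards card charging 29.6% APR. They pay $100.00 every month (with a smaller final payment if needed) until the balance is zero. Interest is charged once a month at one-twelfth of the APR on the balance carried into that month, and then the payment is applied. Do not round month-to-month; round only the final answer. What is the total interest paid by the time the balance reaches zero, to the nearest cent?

$473.62

Monthly rate r = 29.6%/12 = 2.46667% = 0.0246667.
Payoff takes n = ⌈−ln(1 − rB₀/P)/ln(1+r)⌉ = ⌈20.934⌉ = 21 payments; the last is $93.51.
Total paid = 20·$100.00 + $93.51 = $2,093.51.
Total interest = total paid − principal = $2,093.51 − $1,619.89 = $473.62.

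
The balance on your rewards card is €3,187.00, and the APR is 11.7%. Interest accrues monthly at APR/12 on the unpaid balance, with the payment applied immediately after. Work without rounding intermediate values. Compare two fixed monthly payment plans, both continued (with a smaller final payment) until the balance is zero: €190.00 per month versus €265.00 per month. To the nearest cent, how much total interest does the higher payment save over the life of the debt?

€90.66

Monthly rate r = 11.7%/12 = 0.975% = 0.00975.
At €190.00/mo: n = ⌈−ln(1 − rB₀/P)/ln(1+r)⌉ = 19 payments (last €77.19); total interest = total paid − €3,187.00 = €310.19.
At €265.00/mo: 13 payments (last €226.53); total interest €219.53.
Interest saved = €310.19 − €219.53 = €90.66.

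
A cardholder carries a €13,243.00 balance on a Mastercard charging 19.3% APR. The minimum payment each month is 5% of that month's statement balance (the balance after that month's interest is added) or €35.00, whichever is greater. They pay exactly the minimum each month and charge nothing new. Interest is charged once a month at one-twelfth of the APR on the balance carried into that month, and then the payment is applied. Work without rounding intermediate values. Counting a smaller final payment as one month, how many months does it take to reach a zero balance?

108 months

Monthly rate r = 19.3%/12 = 1.60833% = 0.0160833.
While 5% of the post-interest balance exceeds €35.00, each month B ← (B·(1+r))·(1 − 0.05), i.e. B shrinks by the factor (1+r)·0.95 = 0.96528.
This holds for months 1–84. Entering month 85 the balance is €680.51; 5% of the post-interest balance is now below €35.00, so the flat €35.00 minimum applies from here.
From month 85 a fixed €35.00 at rate r clears €680.51 in 24 more payments. Total: 84 + 24 = 108 months.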